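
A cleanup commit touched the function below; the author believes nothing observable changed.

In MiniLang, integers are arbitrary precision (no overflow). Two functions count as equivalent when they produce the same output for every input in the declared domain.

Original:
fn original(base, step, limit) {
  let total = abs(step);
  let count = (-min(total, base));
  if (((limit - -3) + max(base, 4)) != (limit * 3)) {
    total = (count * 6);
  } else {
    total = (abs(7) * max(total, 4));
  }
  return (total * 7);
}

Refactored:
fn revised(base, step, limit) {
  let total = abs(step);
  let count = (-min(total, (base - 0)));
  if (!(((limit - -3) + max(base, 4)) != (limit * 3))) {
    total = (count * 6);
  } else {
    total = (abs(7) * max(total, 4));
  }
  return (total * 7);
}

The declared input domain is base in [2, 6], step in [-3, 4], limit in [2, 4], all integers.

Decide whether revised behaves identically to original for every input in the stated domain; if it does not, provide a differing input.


There is a counterexample at base=2, step=-3, limit=2: -84 on one side, 196 on the other.
original: total=3, then count=-2, then (((limit - -3) + max(base, 4)) != (limit * 3)) is true, then total=-12, then returns -84
revised: total=3, then count=-2, then (!(((limit - -3) + max(base, 4)) != (limit * 3))) is false, then total=28, then returns 196
verdict: not equivalent; witness: base=2, step=-3, limit=2


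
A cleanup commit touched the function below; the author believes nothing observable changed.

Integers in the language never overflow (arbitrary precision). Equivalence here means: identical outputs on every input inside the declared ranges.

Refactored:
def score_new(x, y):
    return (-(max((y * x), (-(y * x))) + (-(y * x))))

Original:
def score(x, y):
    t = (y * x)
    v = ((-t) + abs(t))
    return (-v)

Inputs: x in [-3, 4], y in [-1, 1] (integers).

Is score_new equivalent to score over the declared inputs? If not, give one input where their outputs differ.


Behavior is preserved: although statement counts differ, local variable names differ, min/max/abs usage differs, arithmetic usage differs, the outputs never diverge.
Spot check at x=0, y=1 — score: t := 0 | v := 0 | result 0. score_new: result 0. Both give 0.
Every one of the 24 inputs gives matching results.
verdict: equivalent


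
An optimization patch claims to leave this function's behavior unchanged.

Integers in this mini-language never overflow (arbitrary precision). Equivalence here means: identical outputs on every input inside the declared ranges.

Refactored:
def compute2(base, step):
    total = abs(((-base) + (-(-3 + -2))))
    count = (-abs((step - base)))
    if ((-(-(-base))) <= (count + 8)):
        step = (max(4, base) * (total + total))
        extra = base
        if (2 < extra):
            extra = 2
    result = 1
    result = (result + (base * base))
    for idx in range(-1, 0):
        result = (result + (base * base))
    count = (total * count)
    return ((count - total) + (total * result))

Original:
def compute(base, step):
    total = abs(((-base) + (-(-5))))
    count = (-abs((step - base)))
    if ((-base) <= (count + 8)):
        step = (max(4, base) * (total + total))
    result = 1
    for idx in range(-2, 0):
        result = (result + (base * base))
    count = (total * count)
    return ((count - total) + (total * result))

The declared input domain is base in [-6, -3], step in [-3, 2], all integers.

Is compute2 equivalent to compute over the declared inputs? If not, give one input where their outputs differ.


Differences: local variable names differ; and arithmetic usage differs; and comparison usage differs; and constant usage differs; and loop structure differs; and branching structure differs; and statement counts differ — yet all 24 inputs agree.
verdict: equivalent


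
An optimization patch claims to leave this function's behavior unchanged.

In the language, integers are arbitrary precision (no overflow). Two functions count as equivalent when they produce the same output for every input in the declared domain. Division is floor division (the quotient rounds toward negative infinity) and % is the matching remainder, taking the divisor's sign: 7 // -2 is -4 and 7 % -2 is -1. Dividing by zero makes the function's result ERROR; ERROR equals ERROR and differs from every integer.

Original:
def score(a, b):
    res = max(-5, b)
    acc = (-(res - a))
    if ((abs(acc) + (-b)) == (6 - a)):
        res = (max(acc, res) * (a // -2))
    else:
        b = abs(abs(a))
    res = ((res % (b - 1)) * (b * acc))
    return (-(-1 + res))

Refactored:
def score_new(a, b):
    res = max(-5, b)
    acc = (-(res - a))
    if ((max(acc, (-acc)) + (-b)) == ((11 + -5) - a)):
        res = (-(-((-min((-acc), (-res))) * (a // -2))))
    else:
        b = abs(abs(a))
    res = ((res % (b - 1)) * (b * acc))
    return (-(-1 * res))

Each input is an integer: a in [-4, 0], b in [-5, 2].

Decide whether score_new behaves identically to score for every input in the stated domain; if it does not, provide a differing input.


Take a=-4, b=-5.
score: res := -5 | acc := 1 | ((abs(acc) + (-b)) == (6 - a)): false | b := 4 | res := 4 | result -3
score_new: res := -5 | acc := 1 | ((max(acc, (-acc)) + (-b)) == ((11 + -5) - a)): false | b := 4 | res := 4 | result 4
-3 != 4, so the rewrite changes behavior.
verdict: not equivalent; witness: a=-4, b=-5


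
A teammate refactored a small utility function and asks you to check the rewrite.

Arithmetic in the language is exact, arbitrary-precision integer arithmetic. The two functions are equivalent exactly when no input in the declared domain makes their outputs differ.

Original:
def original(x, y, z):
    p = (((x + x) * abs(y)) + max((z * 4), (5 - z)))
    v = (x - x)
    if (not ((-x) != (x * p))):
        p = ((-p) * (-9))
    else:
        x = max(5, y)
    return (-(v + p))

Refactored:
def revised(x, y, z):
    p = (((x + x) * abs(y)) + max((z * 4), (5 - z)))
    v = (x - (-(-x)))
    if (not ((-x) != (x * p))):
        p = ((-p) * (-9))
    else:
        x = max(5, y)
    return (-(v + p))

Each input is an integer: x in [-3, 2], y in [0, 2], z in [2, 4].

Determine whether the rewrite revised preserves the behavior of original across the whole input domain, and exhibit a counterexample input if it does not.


The two versions differ — the changes include same computation, different form.
As a probe, take x=1, y=0, z=3: original runs p becomes 12; next v becomes 0; next (not ((-x) != (x * p))) evaluates to false; next x becomes 5; next final value -12; revised runs p becomes 12; next v becomes 0; next (not ((-x) != (x * p))) evaluates to false; next x becomes 5; next final value -12; both end at -12.
Across all 54 domain points the two functions coincide.
verdict: equivalent


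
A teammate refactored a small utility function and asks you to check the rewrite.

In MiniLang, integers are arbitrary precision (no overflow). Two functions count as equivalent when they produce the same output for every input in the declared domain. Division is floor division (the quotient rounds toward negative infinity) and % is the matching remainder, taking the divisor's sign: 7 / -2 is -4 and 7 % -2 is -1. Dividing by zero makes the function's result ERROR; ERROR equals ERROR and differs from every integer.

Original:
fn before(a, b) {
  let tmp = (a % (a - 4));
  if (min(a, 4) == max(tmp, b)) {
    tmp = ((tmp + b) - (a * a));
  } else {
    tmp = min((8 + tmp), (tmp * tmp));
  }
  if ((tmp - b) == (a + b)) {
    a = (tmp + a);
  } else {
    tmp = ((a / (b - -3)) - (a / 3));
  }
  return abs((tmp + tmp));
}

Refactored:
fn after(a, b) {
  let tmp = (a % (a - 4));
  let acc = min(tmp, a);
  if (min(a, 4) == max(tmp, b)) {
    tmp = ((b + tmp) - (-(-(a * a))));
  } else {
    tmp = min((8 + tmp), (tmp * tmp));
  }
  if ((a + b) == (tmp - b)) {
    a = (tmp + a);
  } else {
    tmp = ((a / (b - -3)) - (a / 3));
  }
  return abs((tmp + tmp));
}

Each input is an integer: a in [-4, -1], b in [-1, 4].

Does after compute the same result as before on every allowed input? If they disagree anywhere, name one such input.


This is a faithful refactor — min/max/abs usage differs; statement counts differ; local variable names differ, but the computed results match everywhere.
Tracing a=-1, b=4: before: tmp := -1 | (min(a, 4) == max(tmp, b)): false | tmp := 1 | ((tmp - b) == (a + b)): false | tmp := 0 | result 0 | after: tmp := -1 | acc := -1 | (min(a, 4) == max(tmp, b)): false | tmp := 1 | ((a + b) == (tmp - b)): false | tmp := 0 | result 0 — matching result 0.
Across all 24 domain points the two functions coincide.
verdict: equivalent


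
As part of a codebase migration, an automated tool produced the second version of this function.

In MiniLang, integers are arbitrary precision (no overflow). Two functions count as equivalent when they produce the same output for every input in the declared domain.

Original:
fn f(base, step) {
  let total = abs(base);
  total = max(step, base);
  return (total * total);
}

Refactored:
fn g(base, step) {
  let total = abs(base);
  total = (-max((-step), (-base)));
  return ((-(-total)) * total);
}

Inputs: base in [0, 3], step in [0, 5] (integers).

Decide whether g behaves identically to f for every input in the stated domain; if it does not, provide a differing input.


On input base=0, step=1, f returns 1 while g returns 0.
verdict: not equivalent; witness: base=0, step=1


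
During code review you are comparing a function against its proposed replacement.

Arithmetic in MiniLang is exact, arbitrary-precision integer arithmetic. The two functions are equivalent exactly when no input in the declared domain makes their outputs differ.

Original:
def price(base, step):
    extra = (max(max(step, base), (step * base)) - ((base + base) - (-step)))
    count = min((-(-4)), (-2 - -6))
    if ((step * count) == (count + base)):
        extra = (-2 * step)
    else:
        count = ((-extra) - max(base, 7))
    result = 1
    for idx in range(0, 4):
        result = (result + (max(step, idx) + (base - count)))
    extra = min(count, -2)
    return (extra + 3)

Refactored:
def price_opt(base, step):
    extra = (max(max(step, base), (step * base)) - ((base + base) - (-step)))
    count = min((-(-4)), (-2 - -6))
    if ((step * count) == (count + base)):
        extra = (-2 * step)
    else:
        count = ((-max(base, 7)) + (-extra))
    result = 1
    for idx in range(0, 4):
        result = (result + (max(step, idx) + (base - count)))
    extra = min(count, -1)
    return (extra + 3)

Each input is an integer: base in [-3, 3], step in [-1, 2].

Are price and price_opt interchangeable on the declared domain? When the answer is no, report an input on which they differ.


Try base=0, step=1.
price: extra becomes 0; next count becomes 4; next ((step * count) == (count + base)) evaluates to true; next extra becomes -2; next result becomes 1; next at idx=0:; next result becomes -2; next at idx=1:; next result becomes -5; next at idx=2:; next result becomes -7; next at idx=3:; next result becomes -8; next extra becomes -2; next final value 1
price_opt: extra becomes 0; next count becomes 4; next ((step * count) == (count + base)) evaluates to true; next extra becomes -2; next result becomes 1; next at idx=0:; next result becomes -2; next at idx=1:; next result becomes -5; next at idx=2:; next result becomes -7; next at idx=3:; next result becomes -8; next extra becomes -1; next final value 2
1 vs 2 — the two versions disagree here.
verdict: not equivalent; witness: base=0, step=1


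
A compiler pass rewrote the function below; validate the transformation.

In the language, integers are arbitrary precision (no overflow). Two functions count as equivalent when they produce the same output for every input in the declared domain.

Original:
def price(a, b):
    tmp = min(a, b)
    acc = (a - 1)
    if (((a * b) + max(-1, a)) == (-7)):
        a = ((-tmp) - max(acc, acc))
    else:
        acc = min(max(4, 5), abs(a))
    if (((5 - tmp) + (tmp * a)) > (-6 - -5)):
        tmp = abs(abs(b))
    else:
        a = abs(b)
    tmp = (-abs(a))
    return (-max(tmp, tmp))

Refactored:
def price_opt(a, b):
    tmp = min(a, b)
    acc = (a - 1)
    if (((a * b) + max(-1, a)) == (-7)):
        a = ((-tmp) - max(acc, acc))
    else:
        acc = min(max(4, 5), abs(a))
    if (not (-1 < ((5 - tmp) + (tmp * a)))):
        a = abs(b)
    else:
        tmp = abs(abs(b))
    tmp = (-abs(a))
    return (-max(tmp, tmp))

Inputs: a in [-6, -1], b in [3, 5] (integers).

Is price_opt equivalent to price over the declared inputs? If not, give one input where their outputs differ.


Reading the diff, among the changes: boolean connective usage differs; also constant usage differs; also arithmetic usage differs; also comparison usage differs.
As a probe, take a=-6, b=4: price runs tmp := -6 | acc := -7 | (((a * b) + max(-1, a)) == (-7)): false | acc := 5 | (((5 - tmp) + (tmp * a)) > (-6 - -5)): true | tmp := 4 | tmp := -6 | result 6; price_opt runs tmp := -6 | acc := -7 | (((a * b) + max(-1, a)) == (-7)): false | acc := 5 | (not (-1 < ((5 - tmp) + (tmp * a)))): false | tmp := 4 | tmp := -6 | result 6; both end at 6.
Across all 18 domain points the two functions coincide.
verdict: equivalent


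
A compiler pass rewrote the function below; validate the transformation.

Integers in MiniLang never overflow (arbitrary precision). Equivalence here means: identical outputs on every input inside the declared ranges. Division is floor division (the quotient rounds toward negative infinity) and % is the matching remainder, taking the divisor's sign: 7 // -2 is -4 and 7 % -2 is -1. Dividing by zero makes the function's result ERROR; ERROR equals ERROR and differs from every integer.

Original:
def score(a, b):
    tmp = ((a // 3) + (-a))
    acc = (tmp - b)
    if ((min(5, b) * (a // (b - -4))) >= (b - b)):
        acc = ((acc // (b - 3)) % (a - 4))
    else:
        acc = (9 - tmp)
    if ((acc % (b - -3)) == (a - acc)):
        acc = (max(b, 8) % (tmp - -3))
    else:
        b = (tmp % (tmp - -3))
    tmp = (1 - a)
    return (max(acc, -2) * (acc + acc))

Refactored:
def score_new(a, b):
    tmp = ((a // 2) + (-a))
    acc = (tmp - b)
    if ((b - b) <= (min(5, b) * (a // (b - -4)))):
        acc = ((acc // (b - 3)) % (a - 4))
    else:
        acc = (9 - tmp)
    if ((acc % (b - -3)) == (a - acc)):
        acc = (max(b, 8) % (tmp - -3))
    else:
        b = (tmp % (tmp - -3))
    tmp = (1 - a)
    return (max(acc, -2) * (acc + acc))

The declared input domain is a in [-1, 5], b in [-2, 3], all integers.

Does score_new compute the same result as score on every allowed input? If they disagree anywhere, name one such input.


Run the pair on a=2, b=-2.
score: tmp=-2, then acc=0, then ((min(5, b) * (a // (b - -4))) >= (b - b)) is false, then acc=11, then ((acc % (b - -3)) == (a - acc)) is false, then b=0, then tmp=-1, then returns 242
score_new: tmp=-1, then acc=1, then ((b - b) <= (min(5, b) * (a // (b - -4)))) is false, then acc=10, then ((acc % (b - -3)) == (a - acc)) is false, then b=1, then tmp=-1, then returns 200
242 against 200: the behavior changed.
verdict: not equivalent; witness: a=2, b=-2


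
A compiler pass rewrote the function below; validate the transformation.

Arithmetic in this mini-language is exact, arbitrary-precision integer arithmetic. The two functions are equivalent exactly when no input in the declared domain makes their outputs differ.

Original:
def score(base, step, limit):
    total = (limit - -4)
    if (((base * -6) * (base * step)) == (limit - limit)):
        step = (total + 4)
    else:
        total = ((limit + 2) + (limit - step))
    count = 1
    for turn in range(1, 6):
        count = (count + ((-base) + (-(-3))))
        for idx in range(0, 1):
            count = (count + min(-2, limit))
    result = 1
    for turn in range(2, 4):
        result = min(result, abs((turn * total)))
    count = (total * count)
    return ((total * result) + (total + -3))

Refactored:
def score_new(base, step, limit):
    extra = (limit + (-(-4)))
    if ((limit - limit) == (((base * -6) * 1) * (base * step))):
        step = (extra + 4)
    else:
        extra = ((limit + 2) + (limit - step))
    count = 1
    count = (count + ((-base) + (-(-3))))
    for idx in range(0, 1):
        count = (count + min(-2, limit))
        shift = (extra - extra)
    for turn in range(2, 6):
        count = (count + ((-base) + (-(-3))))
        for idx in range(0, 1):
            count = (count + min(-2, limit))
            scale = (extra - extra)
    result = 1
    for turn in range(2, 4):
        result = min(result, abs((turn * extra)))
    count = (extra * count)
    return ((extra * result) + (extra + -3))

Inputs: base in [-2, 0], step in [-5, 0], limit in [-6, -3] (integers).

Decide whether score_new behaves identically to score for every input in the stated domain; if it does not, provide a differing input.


The two versions differ — the changes include statement counts differ; loop structure differs; constant usage differs; min/max/abs usage differs; local variable names differ; arithmetic usage differs.
One worked example (base=-2, step=-5, limit=-6) — score: total = -2; (((base * -6) * (base * step)) == (limit - limit)) -> false; total = -5; count = 1; [turn=1]; count = 6; [idx=0]; count = 0; [turn=2]; count = 5; [idx=0]; count = -1; [turn=3]; count = 4; [idx=0]; count = -2; [turn=4]; count = 3; [idx=0]; count = -3; [turn=5]; count = 2; [idx=0]; count = -4; result = 1; [turn=2]; result = 1; [turn=3]; result = 1; count = 20; return -13; score_new: extra = -2; ((limit - limit) == (((base * -6) * 1) * (base * step))) -> false; extra = -5; count = 1; count = 6; [idx=0]; count = 0; shift = 0; [turn=2]; count = 5; [idx=0]; count = -1; scale = 0; [turn=3]; count = 4; [idx=0]; count = -2; scale = 0; [turn=4]; count = 3; [idx=0]; count = -3; scale = 0; [turn=5]; count = 2; [idx=0]; count = -4; scale = 0; result = 1; [turn=2]; result = 1; [turn=3]; result = 1; count = 20; return -13; agreement on -13.
Sweeping the whole domain (72 inputs) finds no disagreement.
verdict: equivalent


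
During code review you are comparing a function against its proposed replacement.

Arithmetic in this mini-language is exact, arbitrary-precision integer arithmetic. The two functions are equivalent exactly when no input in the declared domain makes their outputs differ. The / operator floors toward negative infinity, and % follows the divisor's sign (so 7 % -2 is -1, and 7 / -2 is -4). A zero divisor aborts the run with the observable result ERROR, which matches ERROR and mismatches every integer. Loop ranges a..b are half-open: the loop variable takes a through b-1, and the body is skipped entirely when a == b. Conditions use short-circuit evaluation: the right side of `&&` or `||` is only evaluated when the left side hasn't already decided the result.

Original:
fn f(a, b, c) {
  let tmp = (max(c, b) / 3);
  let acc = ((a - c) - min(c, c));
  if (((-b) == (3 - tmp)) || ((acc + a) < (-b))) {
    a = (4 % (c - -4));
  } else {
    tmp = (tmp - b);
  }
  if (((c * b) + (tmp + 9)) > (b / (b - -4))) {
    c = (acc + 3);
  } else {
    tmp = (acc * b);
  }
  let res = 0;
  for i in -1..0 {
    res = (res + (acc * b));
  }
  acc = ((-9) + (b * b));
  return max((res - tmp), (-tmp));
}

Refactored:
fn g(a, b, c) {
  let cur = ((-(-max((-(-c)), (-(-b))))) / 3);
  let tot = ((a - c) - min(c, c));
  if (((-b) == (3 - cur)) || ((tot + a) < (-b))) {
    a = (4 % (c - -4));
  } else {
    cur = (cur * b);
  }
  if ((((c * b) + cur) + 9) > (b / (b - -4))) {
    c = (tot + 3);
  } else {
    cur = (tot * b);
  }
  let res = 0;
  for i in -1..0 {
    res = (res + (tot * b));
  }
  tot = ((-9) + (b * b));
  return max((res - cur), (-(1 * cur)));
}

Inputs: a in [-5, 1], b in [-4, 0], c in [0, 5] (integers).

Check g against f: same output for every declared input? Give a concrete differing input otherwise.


Evaluate both at a=1, b=-2, c=0.
f: tmp=0, then acc=1, then (((-b) == (3 - tmp)) || ((acc + a) < (-b))) is false, then tmp=2, then (((c * b) + (tmp + 9)) > (b / (b - -4))) is true, then c=4, then res=0, then (i=-1), then res=-2, then acc=-5, then returns -2
g: cur=0, then tot=1, then (((-b) == (3 - cur)) || ((tot + a) < (-b))) is false, then cur=0, then ((((c * b) + cur) + 9) > (b / (b - -4))) is true, then c=4, then res=0, then (i=-1), then res=-2, then tot=-5, then returns 0
-2 != 0, so the rewrite changes behavior.
verdict: not equivalent; witness: a=1, b=-2, c=0


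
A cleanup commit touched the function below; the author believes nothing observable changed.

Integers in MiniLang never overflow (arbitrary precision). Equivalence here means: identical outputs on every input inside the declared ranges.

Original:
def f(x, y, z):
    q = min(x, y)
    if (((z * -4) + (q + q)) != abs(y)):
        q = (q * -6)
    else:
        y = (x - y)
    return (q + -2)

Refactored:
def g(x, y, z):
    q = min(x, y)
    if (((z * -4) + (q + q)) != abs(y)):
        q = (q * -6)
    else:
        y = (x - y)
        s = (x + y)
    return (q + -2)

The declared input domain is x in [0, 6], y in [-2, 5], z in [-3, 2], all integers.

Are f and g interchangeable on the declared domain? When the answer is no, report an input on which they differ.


Although arithmetic usage differs; local variable names differ; statement counts differ, 336/336 inputs agree.
verdict: equivalent


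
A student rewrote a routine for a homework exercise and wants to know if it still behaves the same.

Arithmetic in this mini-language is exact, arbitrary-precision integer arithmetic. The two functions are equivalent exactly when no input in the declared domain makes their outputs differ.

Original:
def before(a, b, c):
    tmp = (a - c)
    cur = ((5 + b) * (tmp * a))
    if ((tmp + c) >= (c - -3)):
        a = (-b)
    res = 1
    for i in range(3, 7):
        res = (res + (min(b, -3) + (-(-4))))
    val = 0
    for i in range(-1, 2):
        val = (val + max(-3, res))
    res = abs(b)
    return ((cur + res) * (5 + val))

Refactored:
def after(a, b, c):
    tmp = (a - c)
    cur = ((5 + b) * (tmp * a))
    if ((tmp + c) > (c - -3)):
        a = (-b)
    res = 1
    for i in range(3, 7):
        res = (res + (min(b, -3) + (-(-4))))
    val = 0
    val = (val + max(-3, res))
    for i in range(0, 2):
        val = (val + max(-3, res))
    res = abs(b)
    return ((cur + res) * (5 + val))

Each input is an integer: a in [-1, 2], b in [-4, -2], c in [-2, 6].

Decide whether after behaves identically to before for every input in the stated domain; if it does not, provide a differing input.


The one real change (`((tmp + c) >= (c - -3))` became `((tmp + c) > (c - -3))`) has no effect anywhere in the declared ranges.
Tracing a=2, b=-4, c=-1: before: tmp := 3 | cur := 6 | ((tmp + c) >= (c - -3)): true | a := 4 | res := 1 | iter i=3: | res := 1 | iter i=4: | res := 1 | iter i=5: | res := 1 | iter i=6: | res := 1 | val := 0 | iter i=-1: | val := 1 | iter i=0: | val := 2 | iter i=1: | val := 3 | res := 4 | result 80 | after: tmp := 3 | cur := 6 | ((tmp + c) > (c - -3)): false | res := 1 | iter i=3: | res := 1 | iter i=4: | res := 1 | iter i=5: | res := 1 | iter i=6: | res := 1 | val := 0 | val := 1 | iter i=0: | val := 2 | iter i=1: | val := 3 | res := 4 | result 80 — matching result 80.
Every one of the 108 inputs gives matching results.
verdict: equivalent


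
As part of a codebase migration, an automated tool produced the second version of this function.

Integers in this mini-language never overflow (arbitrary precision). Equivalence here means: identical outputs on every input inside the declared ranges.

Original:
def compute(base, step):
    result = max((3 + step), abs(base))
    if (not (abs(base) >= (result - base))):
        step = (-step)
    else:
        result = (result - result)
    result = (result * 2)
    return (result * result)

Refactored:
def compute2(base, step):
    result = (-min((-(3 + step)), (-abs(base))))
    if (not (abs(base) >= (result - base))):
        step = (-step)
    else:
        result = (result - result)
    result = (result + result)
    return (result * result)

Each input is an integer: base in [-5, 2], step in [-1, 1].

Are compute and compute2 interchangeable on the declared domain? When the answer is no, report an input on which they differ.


Reading the diff, among the changes: arithmetic usage differs; and constant usage differs; and min/max/abs usage differs.
Spot check at base=-1, step=0 — compute: result becomes 3; next (not (abs(base) >= (result - base))) evaluates to true; next step becomes 0; next result becomes 6; next final value 36. compute2: result becomes 3; next (not (abs(base) >= (result - base))) evaluates to true; next step becomes 0; next result becomes 6; next final value 36. Both give 36.
Every one of the 24 inputs gives matching results.
verdict: equivalent


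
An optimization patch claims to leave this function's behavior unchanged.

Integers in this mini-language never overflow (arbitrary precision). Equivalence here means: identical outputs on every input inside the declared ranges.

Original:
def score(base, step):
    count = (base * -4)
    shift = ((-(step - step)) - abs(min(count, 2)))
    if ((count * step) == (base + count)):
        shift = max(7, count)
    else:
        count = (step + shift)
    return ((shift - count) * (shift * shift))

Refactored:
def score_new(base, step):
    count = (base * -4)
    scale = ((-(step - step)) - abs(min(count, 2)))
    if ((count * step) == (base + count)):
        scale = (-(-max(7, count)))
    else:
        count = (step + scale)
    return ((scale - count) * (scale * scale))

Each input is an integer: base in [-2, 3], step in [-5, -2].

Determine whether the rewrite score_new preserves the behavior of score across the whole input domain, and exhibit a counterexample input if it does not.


This is a faithful refactor — local variable names differ, but the computed results match everywhere.
Spot check at base=3, step=-3 — score: count=-12, then shift=-12, then ((count * step) == (base + count)) is false, then count=-15, then returns 432. score_new: count=-12, then scale=-12, then ((count * step) == (base + count)) is false, then count=-15, then returns 432. Both give 432.
An exhaustive pass over the 24 declared inputs shows identical outputs.
verdict: equivalent


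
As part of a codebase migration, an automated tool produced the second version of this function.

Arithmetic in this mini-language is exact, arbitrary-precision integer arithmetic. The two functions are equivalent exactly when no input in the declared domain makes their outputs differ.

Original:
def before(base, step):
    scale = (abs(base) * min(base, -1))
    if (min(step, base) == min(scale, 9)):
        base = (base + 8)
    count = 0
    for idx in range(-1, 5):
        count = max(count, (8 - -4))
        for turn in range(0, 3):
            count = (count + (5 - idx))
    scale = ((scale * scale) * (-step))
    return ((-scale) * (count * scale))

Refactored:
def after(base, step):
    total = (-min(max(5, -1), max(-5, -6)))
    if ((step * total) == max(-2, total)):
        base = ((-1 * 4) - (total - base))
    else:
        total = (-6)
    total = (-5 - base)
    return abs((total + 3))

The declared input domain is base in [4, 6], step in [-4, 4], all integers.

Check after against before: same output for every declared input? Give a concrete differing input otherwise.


There is a counterexample at base=4, step=-4: -307200 on one side, 6 on the other.
before: scale = -4; (min(step, base) == min(scale, 9)) -> true; base = 12; count = 0; [idx=-1]; count = 12; [turn=0]; count = 18; [turn=1]; count = 24; [turn=2]; count = 30; [idx=0]; count = 30; [turn=0]; count = 35; [turn=1]; count = 40; [turn=2]; count = 45; [idx=1]; count = 45; [turn=0]; count = 49; [turn=1]; count = 53; [turn=2]; count = 57; [idx=2]; count = 57; [turn=0]; count = 60; [turn=1]; count = 63; [turn=2]; count = 66; [idx=3]; count = 66; [turn=0]; count = 68; [turn=1]; count = 70; [turn=2]; count = 72; [idx=4]; count = 72; [turn=0]; count = 73; [turn=1]; count = 74; [turn=2]; count = 75; scale = 64; return -307200
after: total = 5; ((step * total) == max(-2, total)) -> false; total = -6; total = -9; return 6
verdict: not equivalent; witness: base=4, step=-4


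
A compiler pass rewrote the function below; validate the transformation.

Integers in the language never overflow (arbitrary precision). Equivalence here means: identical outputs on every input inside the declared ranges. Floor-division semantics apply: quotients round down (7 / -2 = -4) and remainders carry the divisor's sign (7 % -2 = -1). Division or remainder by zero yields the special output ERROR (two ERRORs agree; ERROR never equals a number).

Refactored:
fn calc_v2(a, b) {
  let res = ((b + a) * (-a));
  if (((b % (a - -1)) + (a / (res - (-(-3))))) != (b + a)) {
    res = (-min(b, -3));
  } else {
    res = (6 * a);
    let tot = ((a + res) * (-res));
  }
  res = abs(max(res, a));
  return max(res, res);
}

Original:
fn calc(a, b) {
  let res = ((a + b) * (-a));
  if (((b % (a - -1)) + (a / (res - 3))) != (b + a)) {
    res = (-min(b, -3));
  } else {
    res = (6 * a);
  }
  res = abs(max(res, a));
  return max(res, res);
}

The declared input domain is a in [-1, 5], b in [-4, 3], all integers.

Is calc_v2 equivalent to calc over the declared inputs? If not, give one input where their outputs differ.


Side by side, the visible changes include: statement counts differ, local variable names differ, arithmetic usage differs.
As a probe, take a=3, b=3: calc runs res = -18; (((b % (a - -1)) + (a / (res - 3))) != (b + a)) -> true; res = 3; res = 3; return 3; calc_v2 runs res = -18; (((b % (a - -1)) + (a / (res - (-(-3))))) != (b + a)) -> true; res = 3; res = 3; return 3; both end at 3.
Sweeping the whole domain (56 inputs) finds no disagreement.
verdict: equivalent


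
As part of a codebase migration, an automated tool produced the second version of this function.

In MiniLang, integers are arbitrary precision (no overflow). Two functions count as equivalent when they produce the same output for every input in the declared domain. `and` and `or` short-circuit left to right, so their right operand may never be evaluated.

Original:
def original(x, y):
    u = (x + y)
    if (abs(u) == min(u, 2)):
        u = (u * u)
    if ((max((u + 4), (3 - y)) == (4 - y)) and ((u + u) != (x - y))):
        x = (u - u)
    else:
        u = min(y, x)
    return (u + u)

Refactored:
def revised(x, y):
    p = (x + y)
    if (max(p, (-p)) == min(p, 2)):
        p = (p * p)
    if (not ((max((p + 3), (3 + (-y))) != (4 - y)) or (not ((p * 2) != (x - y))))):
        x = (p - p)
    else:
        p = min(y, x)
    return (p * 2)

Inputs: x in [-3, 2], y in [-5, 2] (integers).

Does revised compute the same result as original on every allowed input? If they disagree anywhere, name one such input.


Not equivalent: x=-3, y=2 separates them (-6 vs -2).
original: u = -1; (abs(u) == min(u, 2)) -> false; ((max((u + 4), (3 - y)) == (4 - y)) and ((u + u) != (x - y))) -> false; u = -3; return -6
revised: p = -1; (max(p, (-p)) == min(p, 2)) -> false; (not ((max((p + 3), (3 + (-y))) != (4 - y)) or (not ((p * 2) != (x - y))))) -> true; x = 0; return -2
verdict: not equivalent; witness: x=-3, y=2


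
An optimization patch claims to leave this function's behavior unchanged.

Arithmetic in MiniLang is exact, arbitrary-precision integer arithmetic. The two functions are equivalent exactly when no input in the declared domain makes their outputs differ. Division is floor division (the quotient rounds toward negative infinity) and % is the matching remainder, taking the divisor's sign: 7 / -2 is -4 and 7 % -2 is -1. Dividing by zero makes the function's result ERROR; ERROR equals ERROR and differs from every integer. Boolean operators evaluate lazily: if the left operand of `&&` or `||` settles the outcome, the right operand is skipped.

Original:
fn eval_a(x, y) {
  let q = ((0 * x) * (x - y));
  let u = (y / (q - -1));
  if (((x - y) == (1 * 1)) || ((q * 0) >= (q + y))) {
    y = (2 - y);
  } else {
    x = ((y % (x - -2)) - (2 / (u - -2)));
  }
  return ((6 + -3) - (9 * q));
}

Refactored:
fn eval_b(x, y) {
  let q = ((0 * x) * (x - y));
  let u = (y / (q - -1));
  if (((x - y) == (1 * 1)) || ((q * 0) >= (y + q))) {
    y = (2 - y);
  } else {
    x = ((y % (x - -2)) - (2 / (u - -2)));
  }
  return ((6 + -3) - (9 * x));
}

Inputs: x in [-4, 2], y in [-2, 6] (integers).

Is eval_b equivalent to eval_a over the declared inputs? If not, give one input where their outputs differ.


Not equivalent: x=-4, y=-2 separates them (3 vs 39).
eval_a: q = 0; u = -2; (((x - y) == (1 * 1)) || ((q * 0) >= (q + y))) -> true; y = 4; return 3
eval_b: q = 0; u = -2; (((x - y) == (1 * 1)) || ((q * 0) >= (y + q))) -> true; y = 4; return 39
verdict: not equivalent; witness: x=-4, y=-2


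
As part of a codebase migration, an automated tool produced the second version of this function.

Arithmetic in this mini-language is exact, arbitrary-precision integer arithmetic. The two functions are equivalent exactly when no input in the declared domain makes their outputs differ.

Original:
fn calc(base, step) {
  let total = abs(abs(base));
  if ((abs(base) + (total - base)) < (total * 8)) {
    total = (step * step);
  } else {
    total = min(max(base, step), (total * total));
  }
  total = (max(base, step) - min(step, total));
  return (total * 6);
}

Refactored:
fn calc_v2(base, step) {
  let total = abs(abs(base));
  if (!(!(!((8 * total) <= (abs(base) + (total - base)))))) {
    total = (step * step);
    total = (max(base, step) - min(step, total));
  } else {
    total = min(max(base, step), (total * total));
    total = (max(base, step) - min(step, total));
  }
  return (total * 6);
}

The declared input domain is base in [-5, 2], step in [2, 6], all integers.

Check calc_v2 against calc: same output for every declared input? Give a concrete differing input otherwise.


The two versions differ — the changes include statement counts differ; also boolean connective usage differs; also min/max/abs usage differs; also arithmetic usage differs; also comparison usage differs.
Tracing base=-3, step=2: calc: total := 3 | ((abs(base) + (total - base)) < (total * 8)): true | total := 4 | total := 0 | result 0 | calc_v2: total := 3 | (!(!(!((8 * total) <= (abs(base) + (total - base)))))): true | total := 4 | total := 0 | result 0 — matching result 0.
Every one of the 40 inputs gives matching results.
verdict: equivalent


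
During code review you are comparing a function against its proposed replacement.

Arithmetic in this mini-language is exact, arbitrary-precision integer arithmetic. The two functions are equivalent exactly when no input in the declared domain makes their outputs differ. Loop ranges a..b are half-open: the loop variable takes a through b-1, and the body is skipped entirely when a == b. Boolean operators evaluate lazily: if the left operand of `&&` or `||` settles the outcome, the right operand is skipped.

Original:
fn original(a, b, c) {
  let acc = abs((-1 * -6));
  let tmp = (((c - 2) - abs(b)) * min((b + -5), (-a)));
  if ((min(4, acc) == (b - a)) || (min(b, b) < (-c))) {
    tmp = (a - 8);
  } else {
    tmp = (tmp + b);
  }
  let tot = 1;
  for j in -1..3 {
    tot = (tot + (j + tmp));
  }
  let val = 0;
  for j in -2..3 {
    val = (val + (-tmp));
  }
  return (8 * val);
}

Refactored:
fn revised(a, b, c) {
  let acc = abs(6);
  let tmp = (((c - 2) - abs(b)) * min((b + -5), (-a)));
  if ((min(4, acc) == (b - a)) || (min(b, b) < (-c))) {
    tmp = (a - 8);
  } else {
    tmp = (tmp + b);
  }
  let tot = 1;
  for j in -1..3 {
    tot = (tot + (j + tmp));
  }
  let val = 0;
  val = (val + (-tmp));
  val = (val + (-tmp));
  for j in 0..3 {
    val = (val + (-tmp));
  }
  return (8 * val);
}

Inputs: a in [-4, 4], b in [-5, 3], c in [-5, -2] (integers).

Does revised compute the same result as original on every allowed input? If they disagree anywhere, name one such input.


Changes here: arithmetic usage differs, statement counts differ, constant usage differs, loop structure differs; the full 324-point sweep finds no disagreement.
verdict: equivalent


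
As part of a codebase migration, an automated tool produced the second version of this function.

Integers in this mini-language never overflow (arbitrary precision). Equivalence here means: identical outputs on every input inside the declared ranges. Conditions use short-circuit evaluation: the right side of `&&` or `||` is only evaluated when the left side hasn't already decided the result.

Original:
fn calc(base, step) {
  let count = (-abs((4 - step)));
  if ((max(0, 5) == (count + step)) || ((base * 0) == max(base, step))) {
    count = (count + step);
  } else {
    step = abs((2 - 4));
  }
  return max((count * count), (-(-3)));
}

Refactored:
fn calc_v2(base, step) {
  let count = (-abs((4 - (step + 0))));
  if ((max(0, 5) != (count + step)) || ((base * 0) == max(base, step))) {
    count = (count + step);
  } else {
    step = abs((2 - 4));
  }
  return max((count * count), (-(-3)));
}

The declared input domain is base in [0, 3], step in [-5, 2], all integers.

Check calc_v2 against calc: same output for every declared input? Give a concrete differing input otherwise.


Try base=0, step=1.
calc: count=-3, then ((max(0, 5) == (count + step)) || ((base * 0) == max(base, step))) is false, then step=2, then returns 9
calc_v2: count=-3, then ((max(0, 5) != (count + step)) || ((base * 0) == max(base, step))) is true, then count=-2, then returns 4
9 and 4 differ, so these are not the same function on this domain.
verdict: not equivalent; witness: base=0, step=1


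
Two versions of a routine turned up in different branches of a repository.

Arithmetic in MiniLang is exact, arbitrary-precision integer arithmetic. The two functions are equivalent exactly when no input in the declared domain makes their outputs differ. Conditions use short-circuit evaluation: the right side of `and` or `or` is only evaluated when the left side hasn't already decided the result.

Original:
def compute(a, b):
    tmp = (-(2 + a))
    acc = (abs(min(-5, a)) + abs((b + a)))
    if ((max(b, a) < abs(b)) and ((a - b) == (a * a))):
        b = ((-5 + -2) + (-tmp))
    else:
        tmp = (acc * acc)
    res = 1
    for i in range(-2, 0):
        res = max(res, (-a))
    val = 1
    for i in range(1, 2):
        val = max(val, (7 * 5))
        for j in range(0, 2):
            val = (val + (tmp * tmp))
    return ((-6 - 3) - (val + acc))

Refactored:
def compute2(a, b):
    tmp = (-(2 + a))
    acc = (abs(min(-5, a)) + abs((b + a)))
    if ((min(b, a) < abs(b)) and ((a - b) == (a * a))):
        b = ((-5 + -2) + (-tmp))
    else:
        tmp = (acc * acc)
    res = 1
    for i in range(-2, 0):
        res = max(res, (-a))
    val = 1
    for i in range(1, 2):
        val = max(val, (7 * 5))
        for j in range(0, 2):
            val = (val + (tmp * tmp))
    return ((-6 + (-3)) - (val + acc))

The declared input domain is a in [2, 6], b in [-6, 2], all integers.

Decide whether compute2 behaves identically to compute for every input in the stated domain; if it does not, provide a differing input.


The rewrite breaks on a=2, b=-2, where the results are -1299 and -81.
compute: tmp=-4, then acc=5, then ((max(b, a) < abs(b)) and ((a - b) == (a * a))) is false, then tmp=25, then res=1, then (i=-2), then res=1, then (i=-1), then res=1, then val=1, then (i=1), then val=35, then (j=0), then val=660, then (j=1), then val=1285, then returns -1299
compute2: tmp=-4, then acc=5, then ((min(b, a) < abs(b)) and ((a - b) == (a * a))) is true, then b=-3, then res=1, then (i=-2), then res=1, then (i=-1), then res=1, then val=1, then (i=1), then val=35, then (j=0), then val=51, then (j=1), then val=67, then returns -81
verdict: not equivalent; witness: a=2, b=-2


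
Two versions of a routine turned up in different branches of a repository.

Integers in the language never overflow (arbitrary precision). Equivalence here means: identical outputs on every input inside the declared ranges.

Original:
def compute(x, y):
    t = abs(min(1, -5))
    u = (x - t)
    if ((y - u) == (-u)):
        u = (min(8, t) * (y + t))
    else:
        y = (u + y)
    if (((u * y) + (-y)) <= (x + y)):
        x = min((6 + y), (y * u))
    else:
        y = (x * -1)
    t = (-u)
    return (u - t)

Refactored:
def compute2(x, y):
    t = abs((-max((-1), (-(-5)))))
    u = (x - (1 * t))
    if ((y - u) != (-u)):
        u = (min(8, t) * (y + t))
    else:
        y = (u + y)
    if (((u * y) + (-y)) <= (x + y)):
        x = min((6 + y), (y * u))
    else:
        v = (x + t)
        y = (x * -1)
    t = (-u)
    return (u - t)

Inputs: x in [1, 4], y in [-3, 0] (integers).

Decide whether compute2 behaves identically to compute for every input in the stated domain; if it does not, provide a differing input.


Try x=1, y=-3.
compute: t = 5; u = -4; ((y - u) == (-u)) -> false; y = -7; (((u * y) + (-y)) <= (x + y)) -> false; y = -1; t = 4; return -8
compute2: t = 5; u = -4; ((y - u) != (-u)) -> true; u = 10; (((u * y) + (-y)) <= (x + y)) -> true; x = -30; t = -10; return 20
-8 vs 20 — the two versions disagree here.
verdict: not equivalent; witness: x=1, y=-3
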